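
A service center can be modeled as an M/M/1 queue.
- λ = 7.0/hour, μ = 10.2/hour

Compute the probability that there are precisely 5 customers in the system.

ρ = λ/μ = 7.0/10.2 = 0.6863
P(n) = (1-ρ)ρⁿ
P(5) = (1-0.6863) × 0.6863^5
P(5) = 0.31370 × 0.15225
P(5) = 0.04776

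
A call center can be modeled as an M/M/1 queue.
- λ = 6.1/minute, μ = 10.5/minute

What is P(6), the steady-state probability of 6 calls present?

ρ = λ/μ = 6.1/10.5 = 0.58095
P(n) = (1-ρ)ρⁿ
P(6) = (1-0.58095) × 0.58095^6
P(6) = 0.4191 × 0.03844
P(6) = 0.01611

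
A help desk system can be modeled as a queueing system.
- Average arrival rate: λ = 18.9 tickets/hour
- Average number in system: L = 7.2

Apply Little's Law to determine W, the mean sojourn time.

Little's Law: L = λW, so W = L/λ
W = 7.2/18.9 = 0.3810 hours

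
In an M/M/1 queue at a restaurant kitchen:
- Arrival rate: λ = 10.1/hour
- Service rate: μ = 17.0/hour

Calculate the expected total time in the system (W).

First, compute utilization: ρ = λ/μ = 10.1/17.0 = 0.5941
For M/M/1: W = 1/(μ-λ)
W = 1/(17.0-10.1) = 1/6.90
W = 0.1449 hours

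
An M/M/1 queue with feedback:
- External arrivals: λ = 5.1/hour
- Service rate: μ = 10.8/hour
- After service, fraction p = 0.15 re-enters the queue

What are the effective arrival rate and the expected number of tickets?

Effective arrival rate: λ_eff = λ/(1-p) = 5.1/(1-0.15) = 5.1/0.85 = 6.0000
ρ = λ_eff/μ = 6.0000/10.8 = 0.55556
L = ρ/(1-ρ) = 0.55556/(1-0.55556) = 1.2500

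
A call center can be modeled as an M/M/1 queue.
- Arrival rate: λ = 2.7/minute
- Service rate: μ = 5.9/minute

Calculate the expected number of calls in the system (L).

ρ = λ/μ = 2.7/5.9 = 0.4576
For M/M/1: L = λ/(μ-λ)
L = 2.7/(5.9-2.7) = 2.7/3.20
L = 0.8438 calls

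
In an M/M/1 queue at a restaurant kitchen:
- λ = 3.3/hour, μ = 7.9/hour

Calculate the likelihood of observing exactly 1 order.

ρ = λ/μ = 3.3/7.9 = 0.4177
P(n) = (1-ρ)ρⁿ
P(1) = (1-0.4177) × 0.4177^1
P(1) = 0.5823 × 0.4177
P(1) = 0.2432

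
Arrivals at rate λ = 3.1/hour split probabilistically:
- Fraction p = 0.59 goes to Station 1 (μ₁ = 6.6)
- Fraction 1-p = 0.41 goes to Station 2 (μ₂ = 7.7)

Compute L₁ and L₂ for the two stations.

Effective rates: λ₁ = 3.1×0.59 = 1.829, λ₂ = 3.1×0.41 = 1.271
Station 1: ρ₁ = 1.829/6.6 = 0.27712, L₁ = ρ₁/(1-ρ₁) = 0.27712/(1-0.27712) = 0.3834
Station 2: ρ₂ = 1.271/7.7 = 0.1651, L₂ = ρ₂/(1-ρ₂) = 0.1651/(1-0.1651) = 0.1977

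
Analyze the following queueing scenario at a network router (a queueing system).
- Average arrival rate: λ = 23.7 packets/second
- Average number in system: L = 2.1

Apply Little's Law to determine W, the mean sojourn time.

Little's Law: L = λW, so W = L/λ
W = 2.1/23.7 = 0.08861 seconds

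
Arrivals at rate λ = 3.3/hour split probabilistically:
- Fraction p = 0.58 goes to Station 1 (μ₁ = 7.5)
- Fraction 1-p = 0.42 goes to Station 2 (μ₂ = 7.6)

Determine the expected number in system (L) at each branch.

Effective rates: λ₁ = 3.3×0.58 = 1.914, λ₂ = 3.3×0.42 = 1.386
Station 1: ρ₁ = 1.914/7.5 = 0.2552, L₁ = ρ₁/(1-ρ₁) = 0.2552/(1-0.2552) = 0.3426
Station 2: ρ₂ = 1.386/7.6 = 0.18237, L₂ = ρ₂/(1-ρ₂) = 0.18237/(1-0.18237) = 0.2230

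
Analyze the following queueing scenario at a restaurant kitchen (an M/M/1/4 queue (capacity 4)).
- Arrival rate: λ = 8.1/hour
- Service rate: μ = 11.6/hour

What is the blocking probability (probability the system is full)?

ρ = λ/μ = 8.1/11.6 = 0.69828
P₀ = (1-ρ)/(1-ρ^(K+1)) = (1-0.69828)/(1-0.69828^5) = 0.3017/0.8340 = 0.3618
P_K = P₀×ρ^K = 0.36178 × 0.69828^4 = 0.36178 × 0.23775 = 0.08601
Blocking probability = 8.60%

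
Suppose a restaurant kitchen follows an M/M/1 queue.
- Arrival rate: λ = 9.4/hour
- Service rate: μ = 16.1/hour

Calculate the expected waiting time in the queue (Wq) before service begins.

First, compute utilization: ρ = λ/μ = 9.4/16.1 = 0.5839
For M/M/1: Wq = λ/(μ(μ-λ))
Wq = 9.4/(16.1 × (16.1-9.4))
Wq = 9.4/(16.1 × 6.70)
Wq = 0.08714 hours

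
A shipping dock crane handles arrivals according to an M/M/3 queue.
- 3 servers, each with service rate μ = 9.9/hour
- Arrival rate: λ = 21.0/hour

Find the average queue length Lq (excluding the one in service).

Traffic intensity: ρ = λ/(cμ) = 21.0/(3×9.9) = 0.7071
Since ρ = 0.7071 < 1, system is stable.
Offered load a = λ/μ = cρ = 21.0/9.9 = 2.1212
P₀ = [ Σₙ₌₀^2 aⁿ/n! + a^3/(3!(1-ρ)) ]⁻¹
Σ = a^0/0! + a^1/1! + a^2/2! = 1.0000 + 2.1212 + 2.2498 = 5.3710
a^3/(3!(1-ρ)) = 9.5445/(6 × 0.29293) = 5.4305
P₀ = 1/(5.3710 + 5.4305) = 0.09258
Lq = P₀·a^3·ρ / (3!(1-ρ)²) = 0.092580 × 9.5445 × 0.70707 / (6 × 0.085808) = 1.2135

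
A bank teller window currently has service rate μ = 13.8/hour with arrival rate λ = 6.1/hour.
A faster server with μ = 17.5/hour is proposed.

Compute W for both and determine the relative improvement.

System 1: ρ₁ = 6.1/13.8 = 0.4420, W₁ = 1/(13.8-6.1) = 0.12987
System 2: ρ₂ = 6.1/17.5 = 0.3486, W₂ = 1/(17.5-6.1) = 0.087719
Improvement: (W₁-W₂)/W₁ = (0.12987-0.087719)/0.12987 = 32.46%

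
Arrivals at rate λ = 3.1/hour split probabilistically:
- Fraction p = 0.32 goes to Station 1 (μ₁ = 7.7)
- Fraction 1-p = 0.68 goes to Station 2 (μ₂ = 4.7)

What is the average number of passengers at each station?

Effective rates: λ₁ = 3.1×0.32 = 0.992, λ₂ = 3.1×0.68 = 2.108
Station 1: ρ₁ = 0.992/7.7 = 0.12883, L₁ = ρ₁/(1-ρ₁) = 0.12883/(1-0.12883) = 0.1479
Station 2: ρ₂ = 2.108/4.7 = 0.44851, L₂ = ρ₂/(1-ρ₂) = 0.44851/(1-0.44851) = 0.8133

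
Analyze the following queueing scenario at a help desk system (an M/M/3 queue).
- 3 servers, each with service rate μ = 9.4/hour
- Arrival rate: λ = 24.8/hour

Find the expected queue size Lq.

Traffic intensity: ρ = λ/(cμ) = 24.8/(3×9.4) = 0.8794
Since ρ = 0.8794 < 1, system is stable.
Offered load a = λ/μ = cρ = 24.8/9.4 = 2.6383
P₀ = [ Σₙ₌₀^2 aⁿ/n! + a^3/(3!(1-ρ)) ]⁻¹
Σ = a^0/0! + a^1/1! + a^2/2! = 1.0000 + 2.6383 + 3.4803 = 7.1186
a^3/(3!(1-ρ)) = 18.36418/(6 × 0.1205674) = 25.3858
P₀ = 1/(7.1186 + 25.3858) = 0.03077
Lq = P₀·a^3·ρ / (3!(1-ρ)²) = 0.0307651 × 18.3642 × 0.879433 / (6 × 0.0145365) = 5.6967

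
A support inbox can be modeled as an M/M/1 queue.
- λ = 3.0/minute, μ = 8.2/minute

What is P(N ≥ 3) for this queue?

ρ = λ/μ = 3.0/8.2 = 0.36585
P(N ≥ n) = ρⁿ
P(N ≥ 3) = 0.36585^3
P(N ≥ 3) = 0.04897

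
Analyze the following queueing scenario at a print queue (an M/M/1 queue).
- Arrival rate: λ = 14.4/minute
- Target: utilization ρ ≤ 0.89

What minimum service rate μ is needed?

ρ = λ/μ, so μ = λ/ρ
μ ≥ 14.4/0.89 = 16.1798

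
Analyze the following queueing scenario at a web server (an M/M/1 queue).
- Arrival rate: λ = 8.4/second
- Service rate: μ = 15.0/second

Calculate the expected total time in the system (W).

First, compute utilization: ρ = λ/μ = 8.4/15.0 = 0.5600
For M/M/1: W = 1/(μ-λ)
W = 1/(15.0-8.4) = 1/6.60
W = 0.1515 seconds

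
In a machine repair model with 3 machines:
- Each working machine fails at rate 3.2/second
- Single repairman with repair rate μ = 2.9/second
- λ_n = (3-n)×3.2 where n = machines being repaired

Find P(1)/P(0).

P(1)/P(0) = ∏_{i=0}^{1-1} λ_i/μ_{i+1}
= (3-0)×3.2/2.9
= 3.3103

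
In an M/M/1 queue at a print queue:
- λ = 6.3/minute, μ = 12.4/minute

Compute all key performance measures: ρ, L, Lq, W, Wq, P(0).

Step 1: ρ = λ/μ = 6.3/12.4 = 0.5081
Step 2: L = λ/(μ-λ) = 6.3/6.10 = 1.0328
Step 3: Lq = λ²/(μ(μ-λ)) = 39.69/(12.4×6.10) = 0.5247
Step 4: W = 1/(μ-λ) = 1/6.10 = 0.16393
Step 5: Wq = λ/(μ(μ-λ)) = 6.3/(12.4×6.10) = 0.08329
Step 6: P(0) = 1-ρ = 0.4919
Verify: L = λW = 6.3×0.16393 = 1.0328 ✔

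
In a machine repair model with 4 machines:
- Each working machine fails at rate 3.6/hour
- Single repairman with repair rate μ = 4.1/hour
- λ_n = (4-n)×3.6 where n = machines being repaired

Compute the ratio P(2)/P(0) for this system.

P(2)/P(0) = ∏_{i=0}^{2-1} λ_i/μ_{i+1}
= (4-0)×3.6/4.1 × (4-1)×3.6/4.1
= 9.2516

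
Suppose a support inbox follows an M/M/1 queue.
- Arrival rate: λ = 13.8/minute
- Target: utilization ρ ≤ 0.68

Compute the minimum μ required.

ρ = λ/μ, so μ = λ/ρ
μ ≥ 13.8/0.68 = 20.2941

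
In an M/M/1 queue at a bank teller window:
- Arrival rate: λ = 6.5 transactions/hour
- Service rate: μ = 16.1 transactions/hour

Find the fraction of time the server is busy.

Server utilization: ρ = λ/μ
ρ = 6.5/16.1 = 0.4037
The server is busy 40.37% of the time.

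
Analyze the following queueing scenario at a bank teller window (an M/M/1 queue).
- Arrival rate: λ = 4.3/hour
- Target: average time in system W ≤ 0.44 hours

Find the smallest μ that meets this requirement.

For M/M/1: W = 1/(μ-λ)
Need W ≤ 0.44, so 1/(μ-λ) ≤ 0.44
μ - λ ≥ 1/0.44 = 2.2727
μ ≥ 4.3 + 2.2727 = 6.5727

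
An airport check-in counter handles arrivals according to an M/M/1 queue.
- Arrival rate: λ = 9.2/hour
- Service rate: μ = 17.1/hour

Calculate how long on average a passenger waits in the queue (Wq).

First, compute utilization: ρ = λ/μ = 9.2/17.1 = 0.5380
For M/M/1: Wq = λ/(μ(μ-λ))
Wq = 9.2/(17.1 × (17.1-9.2))
Wq = 9.2/(17.1 × 7.90)
Wq = 0.06810 hours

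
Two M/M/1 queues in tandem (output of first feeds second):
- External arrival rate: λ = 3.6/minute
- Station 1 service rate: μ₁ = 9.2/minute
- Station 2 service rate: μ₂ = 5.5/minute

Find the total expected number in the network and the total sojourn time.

By Jackson's theorem, each station behaves as independent M/M/1.
Station 1: ρ₁ = 3.6/9.2 = 0.3913, L₁ = ρ₁/(1-ρ₁) = λ/(μ₁-λ) = 3.6/5.60 = 0.6429
Station 2: ρ₂ = 3.6/5.5 = 0.6545, L₂ = ρ₂/(1-ρ₂) = λ/(μ₂-λ) = 3.6/1.90 = 1.8947
Total: L = L₁ + L₂ = 0.6429 + 1.8947 = 2.5376
W = L/λ = 2.5376/3.6 = 0.7049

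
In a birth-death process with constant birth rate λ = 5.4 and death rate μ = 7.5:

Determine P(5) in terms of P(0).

For constant rates: P(n)/P(0) = (λ/μ)^n
P(5)/P(0) = (5.4/7.5)^5 = 0.7200^5 = 0.1935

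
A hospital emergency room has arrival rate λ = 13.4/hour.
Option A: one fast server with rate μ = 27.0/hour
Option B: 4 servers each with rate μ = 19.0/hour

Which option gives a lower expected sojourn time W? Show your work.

Option A: single server μ = 27.0 (M/M/1)
  ρ_A = 13.4/27.0 = 0.4963
  W_A = 1/(μ-λ) = 1/(27.0-13.4) = 1/13.60 = 0.07353

Option B: 4 servers μ = 19.0 (M/M/4)
  ρ_B = λ/(cμ) = 13.4/(4×19.0) = 0.1763
  Offered load a = λ/μ = cρ = 13.4/19.0 = 0.7053
  P₀ = [ Σₙ₌₀^3 aⁿ/n! + a^4/(4!(1-ρ)) ]⁻¹
  Σ = a^0/0! + a^1/1! + a^2/2! + a^3/3! = 1.0000 + 0.70526 + 0.24870 + 0.058466 = 2.0124
  a^4/(4!(1-ρ)) = 0.247403/(24 × 0.823684) = 0.01252
  P₀ = 1/(2.0124 + 0.01252) = 0.4938
  Lq = P₀·a^4·ρ / (4!(1-ρ)²) = 0.4938 × 0.2474 × 0.1763 / (24 × 0.6785) = 0.001323
  Wq_B = Lq/λ = 0.001323/13.4 = 0.00009873
  W_B = Wq_B + 1/μ = 0.00009873 + 0.05263 = 0.05273

Since W_B = 0.05273 < W_A = 0.07353, Option B (multiple servers) has the shorter time in system.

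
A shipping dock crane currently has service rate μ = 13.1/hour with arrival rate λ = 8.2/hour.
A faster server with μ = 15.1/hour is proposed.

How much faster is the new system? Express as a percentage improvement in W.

System 1: ρ₁ = 8.2/13.1 = 0.6260, W₁ = 1/(13.1-8.2) = 0.204082
System 2: ρ₂ = 8.2/15.1 = 0.5430, W₂ = 1/(15.1-8.2) = 0.144928
Improvement: (W₁-W₂)/W₁ = (0.204082-0.144928)/0.204082 = 28.99%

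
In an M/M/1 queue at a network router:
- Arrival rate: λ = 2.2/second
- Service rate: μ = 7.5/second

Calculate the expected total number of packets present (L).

ρ = λ/μ = 2.2/7.5 = 0.2933
For M/M/1: L = λ/(μ-λ)
L = 2.2/(7.5-2.2) = 2.2/5.30
L = 0.4151 packets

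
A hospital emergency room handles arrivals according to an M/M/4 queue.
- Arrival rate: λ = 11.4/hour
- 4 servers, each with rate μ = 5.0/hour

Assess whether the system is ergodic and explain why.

Stability requires ρ = λ/(cμ) < 1
ρ = 11.4/(4 × 5.0) = 11.4/20.00 = 0.5700
Since 0.5700 < 1, the system is STABLE.
The servers are busy 57.00% of the time.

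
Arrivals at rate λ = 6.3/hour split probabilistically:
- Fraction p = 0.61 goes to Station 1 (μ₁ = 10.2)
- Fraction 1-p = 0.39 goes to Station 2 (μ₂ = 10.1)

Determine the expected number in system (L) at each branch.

Effective rates: λ₁ = 6.3×0.61 = 3.843, λ₂ = 6.3×0.39 = 2.457
Station 1: ρ₁ = 3.843/10.2 = 0.37676, L₁ = ρ₁/(1-ρ₁) = 0.37676/(1-0.37676) = 0.6045
Station 2: ρ₂ = 2.457/10.1 = 0.2433, L₂ = ρ₂/(1-ρ₂) = 0.2433/(1-0.2433) = 0.3215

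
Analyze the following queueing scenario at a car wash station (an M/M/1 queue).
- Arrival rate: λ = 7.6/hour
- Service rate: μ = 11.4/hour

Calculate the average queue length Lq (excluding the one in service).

ρ = λ/μ = 7.6/11.4 = 0.6667
For M/M/1: Lq = λ²/(μ(μ-λ))
Lq = 57.76/(11.4 × 3.80)
Lq = 1.3333 cars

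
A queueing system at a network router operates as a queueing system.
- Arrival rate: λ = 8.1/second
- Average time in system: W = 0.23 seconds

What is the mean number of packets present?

Little's Law: L = λW
L = 8.1 × 0.23 = 1.8630 packets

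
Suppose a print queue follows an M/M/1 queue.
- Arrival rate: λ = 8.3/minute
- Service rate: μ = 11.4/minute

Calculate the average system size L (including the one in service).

ρ = λ/μ = 8.3/11.4 = 0.7281
For M/M/1: L = λ/(μ-λ)
L = 8.3/(11.4-8.3) = 8.3/3.10
L = 2.6774 jobs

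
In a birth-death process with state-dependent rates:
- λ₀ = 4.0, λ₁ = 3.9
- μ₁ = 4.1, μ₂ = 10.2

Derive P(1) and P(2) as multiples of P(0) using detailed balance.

Balance equations:
State 0: λ₀P₀ = μ₁P₁ → P₁ = (λ₀/μ₁)P₀ = (4.0/4.1)P₀ = 0.9756P₀
State 1: P₂ = (λ₀λ₁)/(μ₁μ₂)P₀ = (4.0×3.9)/(4.1×10.2)P₀ = 0.3730P₀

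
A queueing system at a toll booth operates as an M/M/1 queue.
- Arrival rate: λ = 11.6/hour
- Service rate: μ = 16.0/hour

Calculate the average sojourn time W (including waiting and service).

First, compute utilization: ρ = λ/μ = 11.6/16.0 = 0.7250
For M/M/1: W = 1/(μ-λ)
W = 1/(16.0-11.6) = 1/4.40
W = 0.2273 hours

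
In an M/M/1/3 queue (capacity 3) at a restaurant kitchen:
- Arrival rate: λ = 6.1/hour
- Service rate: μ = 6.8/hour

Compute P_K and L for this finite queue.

ρ = λ/μ = 6.1/6.8 = 0.897059
P₀ = (1-ρ)/(1-ρ^(K+1)) = (1-0.897059)/(1-0.897059^4) = 0.10294/0.35243 = 0.2921
P_K = P₀×ρ^K = 0.29208588 × 0.897059^3 = 0.29208588 × 0.72187670 = 0.2108
Blocking probability P_3 = 0.2108 (21.08%)
L = ρ[1 - (K+1)ρ^K + Kρ^(K+1)] / [(1-ρ)(1-ρ^(K+1))]
L = 0.897059 × (1 - 4×0.7218767 + 3×0.6475660) / ((1 - 0.897059) × (1 - 0.6475660)) = 1.3647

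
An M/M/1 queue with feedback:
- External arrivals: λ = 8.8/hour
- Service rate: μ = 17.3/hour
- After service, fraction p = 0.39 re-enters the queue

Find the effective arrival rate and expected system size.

Effective arrival rate: λ_eff = λ/(1-p) = 8.8/(1-0.39) = 8.8/0.61 = 14.42623
ρ = λ_eff/μ = 14.42623/17.3 = 0.833886
L = ρ/(1-ρ) = 0.833886/(1-0.833886) = 5.0200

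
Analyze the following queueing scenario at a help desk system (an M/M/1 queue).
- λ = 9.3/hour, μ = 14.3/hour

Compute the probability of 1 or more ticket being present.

ρ = λ/μ = 9.3/14.3 = 0.6503
P(N ≥ n) = ρⁿ
P(N ≥ 1) = 0.6503^1
P(N ≥ 1) = 0.6503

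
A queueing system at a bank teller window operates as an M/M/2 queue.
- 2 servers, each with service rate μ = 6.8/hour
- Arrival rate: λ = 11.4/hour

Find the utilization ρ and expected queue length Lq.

Traffic intensity: ρ = λ/(cμ) = 11.4/(2×6.8) = 0.8382
Since ρ = 0.8382 < 1, system is stable.
Offered load a = λ/μ = cρ = 11.4/6.8 = 1.6765
P₀ = [ Σₙ₌₀^1 aⁿ/n! + a^2/(2!(1-ρ)) ]⁻¹
Σ = a^0/0! + a^1/1! = 1.0000 + 1.6765 = 2.6765
a^2/(2!(1-ρ)) = 2.810554/(2 × 0.1617647) = 8.6872
P₀ = 1/(2.6765 + 8.6872) = 0.08800
Lq = P₀·a^2·ρ / (2!(1-ρ)²) = 0.0880000 × 2.81055 × 0.838235 / (2 × 0.0261678) = 3.9613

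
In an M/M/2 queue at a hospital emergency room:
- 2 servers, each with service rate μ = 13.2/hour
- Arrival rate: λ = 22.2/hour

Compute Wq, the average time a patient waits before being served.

Traffic intensity: ρ = λ/(cμ) = 22.2/(2×13.2) = 0.8409
Since ρ = 0.8409 < 1, system is stable.
Offered load a = λ/μ = cρ = 22.2/13.2 = 1.6818
P₀ = [ Σₙ₌₀^1 aⁿ/n! + a^2/(2!(1-ρ)) ]⁻¹
Σ = a^0/0! + a^1/1! = 1.0000 + 1.6818 = 2.6818
a^2/(2!(1-ρ)) = 2.8285/(2 × 0.15909) = 8.8896
P₀ = 1/(2.6818 + 8.8896) = 0.08642
Lq = P₀·a^2·ρ / (2!(1-ρ)²) = 0.086420 × 2.8285 × 0.84091 / (2 × 0.025310) = 4.0607
Wq = Lq/λ = 4.0607/22.2 = 0.1829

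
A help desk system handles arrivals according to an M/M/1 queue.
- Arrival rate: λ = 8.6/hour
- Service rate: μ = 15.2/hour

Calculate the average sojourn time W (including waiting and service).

First, compute utilization: ρ = λ/μ = 8.6/15.2 = 0.5658
For M/M/1: W = 1/(μ-λ)
W = 1/(15.2-8.6) = 1/6.60
W = 0.1515 hours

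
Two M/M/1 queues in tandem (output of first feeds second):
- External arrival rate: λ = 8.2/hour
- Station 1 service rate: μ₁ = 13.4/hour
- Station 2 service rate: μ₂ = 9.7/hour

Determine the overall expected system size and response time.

By Jackson's theorem, each station behaves as independent M/M/1.
Station 1: ρ₁ = 8.2/13.4 = 0.6119, L₁ = ρ₁/(1-ρ₁) = λ/(μ₁-λ) = 8.2/5.20 = 1.5769
Station 2: ρ₂ = 8.2/9.7 = 0.8454, L₂ = ρ₂/(1-ρ₂) = λ/(μ₂-λ) = 8.2/1.50 = 5.4667
Total: L = L₁ + L₂ = 1.5769 + 5.4667 = 7.0436
W = L/λ = 7.0436/8.2 = 0.8590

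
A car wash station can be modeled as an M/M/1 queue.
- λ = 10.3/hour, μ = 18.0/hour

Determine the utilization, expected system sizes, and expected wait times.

Step 1: ρ = λ/μ = 10.3/18.0 = 0.5722
Step 2: L = λ/(μ-λ) = 10.3/7.70 = 1.3377
Step 3: Lq = λ²/(μ(μ-λ)) = 106.09/(18.0×7.70) = 0.7654
Step 4: W = 1/(μ-λ) = 1/7.70 = 0.12987
Step 5: Wq = λ/(μ(μ-λ)) = 10.3/(18.0×7.70) = 0.07431
Step 6: P(0) = 1-ρ = 0.4278
Verify: L = λW = 10.3×0.12987 = 1.3377 ✔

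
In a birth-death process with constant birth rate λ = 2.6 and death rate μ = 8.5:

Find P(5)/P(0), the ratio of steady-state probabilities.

For constant rates: P(n)/P(0) = (λ/μ)^n
P(5)/P(0) = (2.6/8.5)^5 = 0.30588^5 = 0.002678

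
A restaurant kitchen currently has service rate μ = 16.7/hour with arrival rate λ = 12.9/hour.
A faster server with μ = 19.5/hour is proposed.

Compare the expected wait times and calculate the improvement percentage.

System 1: ρ₁ = 12.9/16.7 = 0.7725, W₁ = 1/(16.7-12.9) = 0.26316
System 2: ρ₂ = 12.9/19.5 = 0.6615, W₂ = 1/(19.5-12.9) = 0.15152
Improvement: (W₁-W₂)/W₁ = (0.26316-0.15152)/0.26316 = 42.42%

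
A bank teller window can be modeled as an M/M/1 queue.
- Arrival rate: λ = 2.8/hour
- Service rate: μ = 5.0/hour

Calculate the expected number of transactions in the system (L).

ρ = λ/μ = 2.8/5.0 = 0.5600
For M/M/1: L = λ/(μ-λ)
L = 2.8/(5.0-2.8) = 2.8/2.20
L = 1.2727 transactions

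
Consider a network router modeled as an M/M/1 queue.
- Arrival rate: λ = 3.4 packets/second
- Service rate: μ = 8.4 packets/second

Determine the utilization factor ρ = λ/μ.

Server utilization: ρ = λ/μ
ρ = 3.4/8.4 = 0.4048
The server is busy 40.48% of the time.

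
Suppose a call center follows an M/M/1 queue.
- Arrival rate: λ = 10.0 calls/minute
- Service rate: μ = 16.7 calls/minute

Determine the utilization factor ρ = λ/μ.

Server utilization: ρ = λ/μ
ρ = 10.0/16.7 = 0.5988
The server is busy 59.88% of the time.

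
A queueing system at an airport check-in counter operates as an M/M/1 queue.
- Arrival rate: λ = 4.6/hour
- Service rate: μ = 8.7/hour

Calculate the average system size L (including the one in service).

ρ = λ/μ = 4.6/8.7 = 0.5287
For M/M/1: L = λ/(μ-λ)
L = 4.6/(8.7-4.6) = 4.6/4.10
L = 1.1220 passengers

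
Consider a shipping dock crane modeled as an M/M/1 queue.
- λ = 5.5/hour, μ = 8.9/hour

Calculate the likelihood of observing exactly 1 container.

ρ = λ/μ = 5.5/8.9 = 0.6180
P(n) = (1-ρ)ρⁿ
P(1) = (1-0.6180) × 0.6180^1
P(1) = 0.3820 × 0.6180
P(1) = 0.2361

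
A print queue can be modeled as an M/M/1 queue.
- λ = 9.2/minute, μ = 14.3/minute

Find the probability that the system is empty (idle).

ρ = λ/μ = 9.2/14.3 = 0.6434
P(0) = 1 - ρ = 1 - 0.6434 = 0.3566
The server is idle 35.66% of the time.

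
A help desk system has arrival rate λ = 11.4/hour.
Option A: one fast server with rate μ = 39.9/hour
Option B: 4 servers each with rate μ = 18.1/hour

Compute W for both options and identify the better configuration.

Option A: single server μ = 39.9 (M/M/1)
  ρ_A = 11.4/39.9 = 0.2857
  W_A = 1/(μ-λ) = 1/(39.9-11.4) = 1/28.50 = 0.03509

Option B: 4 servers μ = 18.1 (M/M/4)
  ρ_B = λ/(cμ) = 11.4/(4×18.1) = 0.1575
  Offered load a = λ/μ = cρ = 11.4/18.1 = 0.6298
  P₀ = [ Σₙ₌₀^3 aⁿ/n! + a^4/(4!(1-ρ)) ]⁻¹
  Σ = a^0/0! + a^1/1! + a^2/2! + a^3/3! = 1.0000 + 0.62983 + 0.19835 + 0.041642 = 1.8698
  a^4/(4!(1-ρ)) = 0.15736/(24 × 0.84254) = 0.007782
  P₀ = 1/(1.8698 + 0.007782) = 0.5326
  Lq = P₀·a^4·ρ / (4!(1-ρ)²) = 0.53259 × 0.15736 × 0.15746 / (24 × 0.70988) = 0.0007746
  Wq_B = Lq/λ = 0.0007746/11.4 = 0.00006795
  W_B = Wq_B + 1/μ = 0.00006795 + 0.05525 = 0.05532

Since W_A = 0.03509 < W_B = 0.05532, Option A (single fast server) has the shorter time in system.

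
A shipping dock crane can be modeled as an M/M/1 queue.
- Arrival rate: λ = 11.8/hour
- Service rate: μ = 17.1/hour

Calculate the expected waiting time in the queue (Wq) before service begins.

First, compute utilization: ρ = λ/μ = 11.8/17.1 = 0.6901
For M/M/1: Wq = λ/(μ(μ-λ))
Wq = 11.8/(17.1 × (17.1-11.8))
Wq = 11.8/(17.1 × 5.30)
Wq = 0.1302 hours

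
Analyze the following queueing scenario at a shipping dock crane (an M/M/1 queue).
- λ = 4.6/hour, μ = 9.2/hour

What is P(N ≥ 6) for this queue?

ρ = λ/μ = 4.6/9.2 = 0.5000
P(N ≥ n) = ρⁿ
P(N ≥ 6) = 0.5000^6
P(N ≥ 6) = 0.01562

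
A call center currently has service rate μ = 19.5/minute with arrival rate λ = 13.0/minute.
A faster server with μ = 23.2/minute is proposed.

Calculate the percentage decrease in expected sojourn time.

System 1: ρ₁ = 13.0/19.5 = 0.6667, W₁ = 1/(19.5-13.0) = 0.153846
System 2: ρ₂ = 13.0/23.2 = 0.5603, W₂ = 1/(23.2-13.0) = 0.0980392
Improvement: (W₁-W₂)/W₁ = (0.153846-0.0980392)/0.153846 = 36.27%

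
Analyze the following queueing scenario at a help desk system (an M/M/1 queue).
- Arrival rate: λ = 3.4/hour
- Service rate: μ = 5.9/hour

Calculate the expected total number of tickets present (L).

ρ = λ/μ = 3.4/5.9 = 0.5763
For M/M/1: L = λ/(μ-λ)
L = 3.4/(5.9-3.4) = 3.4/2.50
L = 1.3600 tickets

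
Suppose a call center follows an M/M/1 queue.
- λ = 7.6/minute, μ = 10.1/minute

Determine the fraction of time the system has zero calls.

ρ = λ/μ = 7.6/10.1 = 0.7525
P(0) = 1 - ρ = 1 - 0.7525 = 0.2475
The server is idle 24.75% of the time.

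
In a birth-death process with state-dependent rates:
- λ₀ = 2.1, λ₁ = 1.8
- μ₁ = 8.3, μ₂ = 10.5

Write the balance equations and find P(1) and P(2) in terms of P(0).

Balance equations:
State 0: λ₀P₀ = μ₁P₁ → P₁ = (λ₀/μ₁)P₀ = (2.1/8.3)P₀ = 0.2530P₀
State 1: P₂ = (λ₀λ₁)/(μ₁μ₂)P₀ = (2.1×1.8)/(8.3×10.5)P₀ = 0.04337P₀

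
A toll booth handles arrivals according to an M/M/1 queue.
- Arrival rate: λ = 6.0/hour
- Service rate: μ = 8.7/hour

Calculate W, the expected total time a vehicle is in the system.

First, compute utilization: ρ = λ/μ = 6.0/8.7 = 0.6897
For M/M/1: W = 1/(μ-λ)
W = 1/(8.7-6.0) = 1/2.70
W = 0.3704 hours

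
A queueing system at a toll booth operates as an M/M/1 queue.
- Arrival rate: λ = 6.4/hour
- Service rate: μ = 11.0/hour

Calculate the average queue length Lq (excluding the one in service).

ρ = λ/μ = 6.4/11.0 = 0.5818
For M/M/1: Lq = λ²/(μ(μ-λ))
Lq = 40.96/(11.0 × 4.60)
Lq = 0.8095 vehicles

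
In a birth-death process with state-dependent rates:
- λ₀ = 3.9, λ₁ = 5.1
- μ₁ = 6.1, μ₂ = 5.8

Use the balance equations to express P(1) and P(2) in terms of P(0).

Balance equations:
State 0: λ₀P₀ = μ₁P₁ → P₁ = (λ₀/μ₁)P₀ = (3.9/6.1)P₀ = 0.6393P₀
State 1: P₂ = (λ₀λ₁)/(μ₁μ₂)P₀ = (3.9×5.1)/(6.1×5.8)P₀ = 0.5622P₀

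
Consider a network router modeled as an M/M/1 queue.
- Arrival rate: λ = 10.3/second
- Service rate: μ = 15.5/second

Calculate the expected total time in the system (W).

First, compute utilization: ρ = λ/μ = 10.3/15.5 = 0.6645
For M/M/1: W = 1/(μ-λ)
W = 1/(15.5-10.3) = 1/5.20
W = 0.1923 seconds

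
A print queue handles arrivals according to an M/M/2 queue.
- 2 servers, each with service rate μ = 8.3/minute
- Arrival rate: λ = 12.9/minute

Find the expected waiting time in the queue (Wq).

Traffic intensity: ρ = λ/(cμ) = 12.9/(2×8.3) = 0.7771
Since ρ = 0.7771 < 1, system is stable.
Offered load a = λ/μ = cρ = 12.9/8.3 = 1.5542
P₀ = [ Σₙ₌₀^1 aⁿ/n! + a^2/(2!(1-ρ)) ]⁻¹
Σ = a^0/0! + a^1/1! = 1.0000 + 1.5542 = 2.5542
a^2/(2!(1-ρ)) = 2.4156/(2 × 0.22289) = 5.4188
P₀ = 1/(2.5542 + 5.4188) = 0.1254
Lq = P₀·a^2·ρ / (2!(1-ρ)²) = 0.125424 × 2.41559 × 0.777108 / (2 × 0.0496807) = 2.3696
Wq = Lq/λ = 2.3696/12.9 = 0.1837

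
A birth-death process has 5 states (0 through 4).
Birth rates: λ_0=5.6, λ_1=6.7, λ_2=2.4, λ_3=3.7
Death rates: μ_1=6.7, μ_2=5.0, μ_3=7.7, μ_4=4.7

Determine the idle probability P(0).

Ratios P(n)/P(0) = (λ₀···λₙ₋₁)/(μ₁···μₙ):
P(1)/P(0) = (5.6)/(6.7) = 0.8358
P(2)/P(0) = (5.6×6.7)/(6.7×5.0) = 1.1200
P(3)/P(0) = (5.6×6.7×2.4)/(6.7×5.0×7.7) = 0.3491
P(4)/P(0) = (5.6×6.7×2.4×3.7)/(6.7×5.0×7.7×4.7) = 0.2748

Normalization: ∑ P(n) = 1
P(0) × (1.0000 + 0.8358 + 1.1200 + 0.3491 + 0.2748) = 1
P(0) × 3.5797 = 1
P(0) = 1/3.5797 = 0.2794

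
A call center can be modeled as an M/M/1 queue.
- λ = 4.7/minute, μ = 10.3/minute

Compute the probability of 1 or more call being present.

ρ = λ/μ = 4.7/10.3 = 0.4563
P(N ≥ n) = ρⁿ
P(N ≥ 1) = 0.4563^1
P(N ≥ 1) = 0.4563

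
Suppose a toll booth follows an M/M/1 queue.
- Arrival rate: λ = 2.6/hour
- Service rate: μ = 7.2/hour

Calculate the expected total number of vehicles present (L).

ρ = λ/μ = 2.6/7.2 = 0.3611
For M/M/1: L = λ/(μ-λ)
L = 2.6/(7.2-2.6) = 2.6/4.60
L = 0.5652 vehicles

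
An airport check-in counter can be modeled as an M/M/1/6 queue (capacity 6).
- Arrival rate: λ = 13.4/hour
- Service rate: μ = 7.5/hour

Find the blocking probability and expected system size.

ρ = λ/μ = 13.4/7.5 = 1.7867
P₀ = (1-ρ)/(1-ρ^(K+1)) = (1-1.7867)/(1-1.7867^7) = -0.7867/-57.1248 = 0.01377
P_K = P₀×ρ^K = 0.01377 × 1.7867^6 = 0.01377 × 32.5319 = 0.4480
Blocking probability P_6 = 0.4480 (44.80%)
L = ρ[1 - (K+1)ρ^K + Kρ^(K+1)] / [(1-ρ)(1-ρ^(K+1))]
L = 1.7867 × (1 - 7×32.5319 + 6×58.1248) / ((1 - 1.7867) × (1 - 58.1248)) = 4.8514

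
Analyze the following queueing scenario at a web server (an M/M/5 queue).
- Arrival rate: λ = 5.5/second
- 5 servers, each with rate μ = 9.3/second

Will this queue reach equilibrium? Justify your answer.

Stability requires ρ = λ/(cμ) < 1
ρ = 5.5/(5 × 9.3) = 5.5/46.50 = 0.1183
Since 0.1183 < 1, the system is STABLE.
The servers are busy 11.83% of the time.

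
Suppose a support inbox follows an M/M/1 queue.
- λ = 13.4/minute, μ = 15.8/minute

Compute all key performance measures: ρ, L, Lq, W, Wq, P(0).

Step 1: ρ = λ/μ = 13.4/15.8 = 0.8481
Step 2: L = λ/(μ-λ) = 13.4/2.40 = 5.5833
Step 3: Lq = λ²/(μ(μ-λ)) = 179.56/(15.8×2.40) = 4.7352
Step 4: W = 1/(μ-λ) = 1/2.40 = 0.416667
Step 5: Wq = λ/(μ(μ-λ)) = 13.4/(15.8×2.40) = 0.3534
Step 6: P(0) = 1-ρ = 0.1519
Verify: L = λW = 13.4×0.416667 = 5.5833 ✔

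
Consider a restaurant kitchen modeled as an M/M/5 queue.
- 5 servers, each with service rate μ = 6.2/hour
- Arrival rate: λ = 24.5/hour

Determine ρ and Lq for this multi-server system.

Traffic intensity: ρ = λ/(cμ) = 24.5/(5×6.2) = 0.7903
Since ρ = 0.7903 < 1, system is stable.
Offered load a = λ/μ = cρ = 24.5/6.2 = 3.9516
P₀ = [ Σₙ₌₀^4 aⁿ/n! + a^5/(5!(1-ρ)) ]⁻¹
Σ = a^0/0! + a^1/1! + a^2/2! + a^3/3! + a^4/4! = 1.000000 + 3.951613 + 7.807622 + 10.28423 + 10.15983 = 33.2033
a^5/(5!(1-ρ)) = 963.5449/(120 × 0.2096774) = 38.2947
P₀ = 1/(33.2033 + 38.2947) = 0.01399
Lq = P₀·a^5·ρ / (5!(1-ρ)²) = 0.0139864 × 963.5449 × 0.790323 / (120 × 0.0439646) = 2.0188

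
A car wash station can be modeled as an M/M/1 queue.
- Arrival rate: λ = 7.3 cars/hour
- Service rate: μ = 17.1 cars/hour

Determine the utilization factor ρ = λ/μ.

Server utilization: ρ = λ/μ
ρ = 7.3/17.1 = 0.4269
The server is busy 42.69% of the time.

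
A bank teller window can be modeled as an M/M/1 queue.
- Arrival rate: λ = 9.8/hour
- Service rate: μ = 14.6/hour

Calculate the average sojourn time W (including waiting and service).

First, compute utilization: ρ = λ/μ = 9.8/14.6 = 0.6712
For M/M/1: W = 1/(μ-λ)
W = 1/(14.6-9.8) = 1/4.80
W = 0.2083 hours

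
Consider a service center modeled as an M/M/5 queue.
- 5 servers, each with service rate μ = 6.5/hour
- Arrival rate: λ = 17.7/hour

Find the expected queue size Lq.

Traffic intensity: ρ = λ/(cμ) = 17.7/(5×6.5) = 0.5446
Since ρ = 0.5446 < 1, system is stable.
Offered load a = λ/μ = cρ = 17.7/6.5 = 2.7231
P₀ = [ Σₙ₌₀^4 aⁿ/n! + a^5/(5!(1-ρ)) ]⁻¹
Σ = a^0/0! + a^1/1! + a^2/2! + a^3/3! + a^4/4! = 1.0000 + 2.7231 + 3.7076 + 3.3653 + 2.2910 = 13.0870
a^5/(5!(1-ρ)) = 149.7268/(120 × 0.455385) = 2.7399
P₀ = 1/(13.0870 + 2.7399) = 0.06318
Lq = P₀·a^5·ρ / (5!(1-ρ)²) = 0.06318 × 149.7268 × 0.5446 / (120 × 0.2074) = 0.2070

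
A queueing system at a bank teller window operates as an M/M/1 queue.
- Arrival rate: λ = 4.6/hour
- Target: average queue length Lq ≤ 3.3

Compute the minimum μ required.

For M/M/1: Lq = λ²/(μ(μ-λ))
Need Lq ≤ 3.3, i.e. μ(μ-λ) ≥ λ²/3.3
μ² - 4.6μ - 21.16/3.3 ≥ 0  →  μ² - 4.6μ - 6.41212 ≥ 0
Quadratic formula (positive root): μ = [λ + √(λ² + 4×6.41212)]/2
Discriminant: 21.16 + 4×6.41212 = 46.8085, √46.8085 = 6.84167
μ ≥ (4.6 + 6.84167)/2 = 5.7208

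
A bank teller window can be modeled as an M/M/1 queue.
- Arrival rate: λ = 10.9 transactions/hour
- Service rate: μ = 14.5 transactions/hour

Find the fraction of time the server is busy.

Server utilization: ρ = λ/μ
ρ = 10.9/14.5 = 0.7517
The server is busy 75.17% of the time.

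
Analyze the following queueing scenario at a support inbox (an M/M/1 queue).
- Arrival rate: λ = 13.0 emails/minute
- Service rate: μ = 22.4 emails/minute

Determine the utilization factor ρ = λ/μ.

Server utilization: ρ = λ/μ
ρ = 13.0/22.4 = 0.5804
The server is busy 58.04% of the time.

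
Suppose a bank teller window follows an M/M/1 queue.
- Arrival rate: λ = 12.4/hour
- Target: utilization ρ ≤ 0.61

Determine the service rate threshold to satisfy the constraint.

ρ = λ/μ, so μ = λ/ρ
μ ≥ 12.4/0.61 = 20.3279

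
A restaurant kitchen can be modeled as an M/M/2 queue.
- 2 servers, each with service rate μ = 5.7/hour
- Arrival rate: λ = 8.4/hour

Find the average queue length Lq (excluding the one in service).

Traffic intensity: ρ = λ/(cμ) = 8.4/(2×5.7) = 0.7368
Since ρ = 0.7368 < 1, system is stable.
Offered load a = λ/μ = cρ = 8.4/5.7 = 1.4737
P₀ = [ Σₙ₌₀^1 aⁿ/n! + a^2/(2!(1-ρ)) ]⁻¹
Σ = a^0/0! + a^1/1! = 1.0000 + 1.4737 = 2.4737
a^2/(2!(1-ρ)) = 2.17175/(2 × 0.263158) = 4.1263
P₀ = 1/(2.4737 + 4.1263) = 0.1515
Lq = P₀·a^2·ρ / (2!(1-ρ)²) = 0.15152 × 2.1717 × 0.73684 / (2 × 0.069252) = 1.7506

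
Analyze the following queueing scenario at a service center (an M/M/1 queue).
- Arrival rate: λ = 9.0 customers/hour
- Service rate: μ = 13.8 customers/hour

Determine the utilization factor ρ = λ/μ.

Server utilization: ρ = λ/μ
ρ = 9.0/13.8 = 0.6522
The server is busy 65.22% of the time.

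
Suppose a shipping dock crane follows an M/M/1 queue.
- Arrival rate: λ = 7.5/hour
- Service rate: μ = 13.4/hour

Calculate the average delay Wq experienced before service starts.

First, compute utilization: ρ = λ/μ = 7.5/13.4 = 0.5597
For M/M/1: Wq = λ/(μ(μ-λ))
Wq = 7.5/(13.4 × (13.4-7.5))
Wq = 7.5/(13.4 × 5.90)
Wq = 0.09486 hours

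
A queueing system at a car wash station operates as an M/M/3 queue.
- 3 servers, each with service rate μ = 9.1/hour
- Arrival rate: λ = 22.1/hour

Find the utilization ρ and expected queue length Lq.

Traffic intensity: ρ = λ/(cμ) = 22.1/(3×9.1) = 0.8095
Since ρ = 0.8095 < 1, system is stable.
Offered load a = λ/μ = cρ = 22.1/9.1 = 2.4286
P₀ = [ Σₙ₌₀^2 aⁿ/n! + a^3/(3!(1-ρ)) ]⁻¹
Σ = a^0/0! + a^1/1! + a^2/2! = 1.0000 + 2.4286 + 2.9490 = 6.3776
a^3/(3!(1-ρ)) = 14.3236/(6 × 0.190476) = 12.5332
P₀ = 1/(6.3776 + 12.5332) = 0.05288
Lq = P₀·a^3·ρ / (3!(1-ρ)²) = 0.05288 × 14.3236 × 0.8095 / (6 × 0.03628) = 2.8167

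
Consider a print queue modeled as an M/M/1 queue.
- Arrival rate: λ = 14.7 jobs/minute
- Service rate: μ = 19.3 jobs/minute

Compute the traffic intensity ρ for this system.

Server utilization: ρ = λ/μ
ρ = 14.7/19.3 = 0.7617
The server is busy 76.17% of the time.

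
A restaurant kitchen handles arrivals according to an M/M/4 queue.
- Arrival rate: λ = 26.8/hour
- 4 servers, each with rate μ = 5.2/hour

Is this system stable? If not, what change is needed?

Stability requires ρ = λ/(cμ) < 1
ρ = 26.8/(4 × 5.2) = 26.8/20.80 = 1.2885
Since 1.2885 ≥ 1, the system is UNSTABLE.
Need c > λ/μ = 26.8/5.2 = 5.15.
Minimum servers needed: c = 6.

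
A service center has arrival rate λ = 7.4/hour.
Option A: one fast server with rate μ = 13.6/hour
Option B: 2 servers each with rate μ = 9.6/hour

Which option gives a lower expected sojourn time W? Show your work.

Option A: single server μ = 13.6 (M/M/1)
  ρ_A = 7.4/13.6 = 0.5441
  W_A = 1/(μ-λ) = 1/(13.6-7.4) = 1/6.20 = 0.1613

Option B: 2 servers μ = 9.6 (M/M/2)
  ρ_B = λ/(cμ) = 7.4/(2×9.6) = 0.3854
  Offered load a = λ/μ = cρ = 7.4/9.6 = 0.7708
  P₀ = [ Σₙ₌₀^1 aⁿ/n! + a^2/(2!(1-ρ)) ]⁻¹
  Σ = a^0/0! + a^1/1! = 1.0000 + 0.7708 = 1.7708
  a^2/(2!(1-ρ)) = 0.5942/(2 × 0.6146) = 0.4834
  P₀ = 1/(1.7708 + 0.4834) = 0.4436
  Lq = P₀·a^2·ρ / (2!(1-ρ)²) = 0.4436 × 0.5942 × 0.3854 / (2 × 0.3777) = 0.1345
  Wq_B = Lq/λ = 0.13448/7.4 = 0.018173
  W_B = Wq_B + 1/μ = 0.018173 + 0.10417 = 0.1223

Since W_B = 0.1223 < W_A = 0.1613, Option B (multiple servers) has the shorter time in system.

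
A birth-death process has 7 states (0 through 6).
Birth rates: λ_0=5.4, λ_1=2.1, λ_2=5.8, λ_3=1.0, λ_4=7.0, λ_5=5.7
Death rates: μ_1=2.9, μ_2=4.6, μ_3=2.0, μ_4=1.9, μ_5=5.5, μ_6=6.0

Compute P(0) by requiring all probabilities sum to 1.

Ratios P(n)/P(0) = (λ₀···λₙ₋₁)/(μ₁···μₙ):
P(1)/P(0) = (5.4)/(2.9) = 1.8621
P(2)/P(0) = (5.4×2.1)/(2.9×4.6) = 0.8501
P(3)/P(0) = (5.4×2.1×5.8)/(2.9×4.6×2.0) = 2.4652
P(4)/P(0) = (5.4×2.1×5.8×1.0)/(2.9×4.6×2.0×1.9) = 1.2975
P(5)/P(0) = (5.4×2.1×5.8×1.0×7.0)/(2.9×4.6×2.0×1.9×5.5) = 1.6513
P(6)/P(0) = (5.4×2.1×5.8×1.0×7.0×5.7)/(2.9×4.6×2.0×1.9×5.5×6.0) = 1.5688

Normalization: ∑ P(n) = 1
P(0) × (1.0000 + 1.8621 + 0.8501 + 2.4652 + 1.2975 + 1.6513 + 1.5688) = 1
P(0) × 10.6950 = 1
P(0) = 1/10.6950 = 0.09350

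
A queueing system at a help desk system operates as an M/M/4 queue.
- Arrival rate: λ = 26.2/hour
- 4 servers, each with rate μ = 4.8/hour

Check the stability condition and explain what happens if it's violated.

Stability requires ρ = λ/(cμ) < 1
ρ = 26.2/(4 × 4.8) = 26.2/19.20 = 1.3646
Since 1.3646 ≥ 1, the system is UNSTABLE.
Need c > λ/μ = 26.2/4.8 = 5.46.
Minimum servers needed: c = 6.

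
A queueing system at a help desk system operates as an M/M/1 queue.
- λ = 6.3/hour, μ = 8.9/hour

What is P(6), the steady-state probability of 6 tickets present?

ρ = λ/μ = 6.3/8.9 = 0.70787
P(n) = (1-ρ)ρⁿ
P(6) = (1-0.70787) × 0.70787^6
P(6) = 0.2921 × 0.1258
P(6) = 0.03675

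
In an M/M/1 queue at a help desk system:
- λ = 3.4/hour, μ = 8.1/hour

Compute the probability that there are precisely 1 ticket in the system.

ρ = λ/μ = 3.4/8.1 = 0.4198
P(n) = (1-ρ)ρⁿ
P(1) = (1-0.4198) × 0.4198^1
P(1) = 0.5802 × 0.4198
P(1) = 0.2436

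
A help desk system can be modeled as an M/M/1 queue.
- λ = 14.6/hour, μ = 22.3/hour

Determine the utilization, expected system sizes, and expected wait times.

Step 1: ρ = λ/μ = 14.6/22.3 = 0.6547
Step 2: L = λ/(μ-λ) = 14.6/7.70 = 1.8961
Step 3: Lq = λ²/(μ(μ-λ)) = 213.16/(22.3×7.70) = 1.2414
Step 4: W = 1/(μ-λ) = 1/7.70 = 0.12987
Step 5: Wq = λ/(μ(μ-λ)) = 14.6/(22.3×7.70) = 0.08503
Step 6: P(0) = 1-ρ = 0.3453
Verify: L = λW = 14.6×0.12987 = 1.8961 ✔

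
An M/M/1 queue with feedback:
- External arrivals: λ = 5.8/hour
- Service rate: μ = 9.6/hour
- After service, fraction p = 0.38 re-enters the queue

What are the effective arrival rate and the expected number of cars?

Effective arrival rate: λ_eff = λ/(1-p) = 5.8/(1-0.38) = 5.8/0.62 = 9.354839
ρ = λ_eff/μ = 9.354839/9.6 = 0.9744624
L = ρ/(1-ρ) = 0.9744624/(1-0.9744624) = 38.1579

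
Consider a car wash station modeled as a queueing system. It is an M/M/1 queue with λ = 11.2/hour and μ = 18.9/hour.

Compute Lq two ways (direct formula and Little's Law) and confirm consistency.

Method 1 (direct): Lq = λ²/(μ(μ-λ)) = 125.44/(18.9 × 7.70) = 0.8620

Method 2 (Little's Law):
W = 1/(μ-λ) = 1/7.70 = 0.12987
Wq = W - 1/μ = 0.12987 - 0.052910 = 0.07696
Lq = λWq = 11.2 × 0.07696 = 0.8620 ✔ (matches Method 1)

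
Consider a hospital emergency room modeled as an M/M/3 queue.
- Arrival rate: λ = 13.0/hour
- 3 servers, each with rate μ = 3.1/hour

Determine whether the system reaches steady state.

Stability requires ρ = λ/(cμ) < 1
ρ = 13.0/(3 × 3.1) = 13.0/9.30 = 1.3978
Since 1.3978 ≥ 1, the system is UNSTABLE.
Need c > λ/μ = 13.0/3.1 = 4.19.
Minimum servers needed: c = 5.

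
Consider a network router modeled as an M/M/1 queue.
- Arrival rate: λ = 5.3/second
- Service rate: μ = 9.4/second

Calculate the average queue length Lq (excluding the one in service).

ρ = λ/μ = 5.3/9.4 = 0.5638
For M/M/1: Lq = λ²/(μ(μ-λ))
Lq = 28.09/(9.4 × 4.10)
Lq = 0.7289 packets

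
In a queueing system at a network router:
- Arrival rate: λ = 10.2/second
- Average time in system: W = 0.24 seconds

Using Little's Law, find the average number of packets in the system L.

Little's Law: L = λW
L = 10.2 × 0.24 = 2.4480 packets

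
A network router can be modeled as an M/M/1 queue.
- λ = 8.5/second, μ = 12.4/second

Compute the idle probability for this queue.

ρ = λ/μ = 8.5/12.4 = 0.6855
P(0) = 1 - ρ = 1 - 0.6855 = 0.3145
The server is idle 31.45% of the time.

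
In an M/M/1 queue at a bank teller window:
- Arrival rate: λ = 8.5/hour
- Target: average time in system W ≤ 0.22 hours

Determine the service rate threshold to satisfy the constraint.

For M/M/1: W = 1/(μ-λ)
Need W ≤ 0.22, so 1/(μ-λ) ≤ 0.22
μ - λ ≥ 1/0.22 = 4.5455
μ ≥ 8.5 + 4.5455 = 13.0455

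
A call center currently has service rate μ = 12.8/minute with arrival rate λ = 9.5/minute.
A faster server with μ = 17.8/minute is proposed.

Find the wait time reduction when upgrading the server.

System 1: ρ₁ = 9.5/12.8 = 0.7422, W₁ = 1/(12.8-9.5) = 0.30303
System 2: ρ₂ = 9.5/17.8 = 0.5337, W₂ = 1/(17.8-9.5) = 0.12048
Improvement: (W₁-W₂)/W₁ = (0.30303-0.12048)/0.30303 = 60.24%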